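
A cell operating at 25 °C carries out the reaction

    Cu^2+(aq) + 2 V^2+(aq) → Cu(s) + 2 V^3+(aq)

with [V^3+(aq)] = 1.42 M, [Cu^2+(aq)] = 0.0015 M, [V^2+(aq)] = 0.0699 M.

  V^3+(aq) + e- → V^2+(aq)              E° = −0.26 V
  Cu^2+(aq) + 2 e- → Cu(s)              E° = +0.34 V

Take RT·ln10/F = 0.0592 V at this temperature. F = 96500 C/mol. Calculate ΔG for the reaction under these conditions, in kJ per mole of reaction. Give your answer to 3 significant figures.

−84.7 kJ/mol

With Cu²⁺/Cu reduced at the cathode, E°cell = +0.34 − (−0.26) = +0.60 V and n = 2.
Q = [V^3+(aq)]^2 / ([Cu^2+(aq)]·[V^2+(aq)]^2) = 2.75×10^5, so log Q = 5.440 and E = +0.60 − (0.0592/2)(5.440) = +0.4390 V.
ΔG = −nFE = −(2)(96500)(+0.4390) J/mol = −84.7 kJ/mol.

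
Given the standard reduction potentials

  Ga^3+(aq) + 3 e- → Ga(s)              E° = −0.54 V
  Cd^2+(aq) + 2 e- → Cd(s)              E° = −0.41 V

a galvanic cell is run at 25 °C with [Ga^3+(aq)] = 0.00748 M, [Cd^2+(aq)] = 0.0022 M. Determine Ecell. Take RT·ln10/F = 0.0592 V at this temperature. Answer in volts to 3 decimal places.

Since E°(Cd²⁺/Cd) > E°(Ga³⁺/Ga), Cd²⁺/Cd serves as the cathode.
E°cell = −0.41 − (−0.54) = +0.13 V, with n = 6 electrons transferred.
The balanced reaction is 3 Cd^2+(aq) + 2 Ga(s) → 3 Cd(s) + 2 Ga^3+(aq), so Q = [Ga^3+(aq)]^2 / [Cd^2+(aq)]^3 = 5.25×10^3 and log Q = 3.721.
E = E° − (0.0592/n)·log Q = +0.13 − (0.0592/6)(3.721) = +0.093 V.

+0.093 V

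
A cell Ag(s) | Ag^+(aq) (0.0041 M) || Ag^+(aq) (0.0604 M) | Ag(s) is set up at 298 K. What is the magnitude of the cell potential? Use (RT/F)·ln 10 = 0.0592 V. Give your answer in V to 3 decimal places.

For a concentration cell E°cell = 0, since both electrodes use the same couple.
The compartment with the higher Ag^+(aq) concentration (0.0604 M) acts as the cathode; ions are reduced there and produced at the dilute (0.0041 M) anode.
With n = 1, Ecell = −(0.0592/1)·log([dilute]/[conc]) = −(0.0592/1)·log(0.0041/0.0604) = +0.069 V.

0.069 V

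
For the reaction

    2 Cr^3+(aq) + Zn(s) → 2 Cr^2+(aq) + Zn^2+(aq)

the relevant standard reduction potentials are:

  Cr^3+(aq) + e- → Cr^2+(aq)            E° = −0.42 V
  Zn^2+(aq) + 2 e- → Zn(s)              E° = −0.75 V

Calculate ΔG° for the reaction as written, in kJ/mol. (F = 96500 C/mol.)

−63.7 kJ/mol

In the reaction as written Cr^3+(aq) is reduced, so the Cr³⁺/Cr²⁺ couple is the cathode and Zn²⁺/Zn is the anode.
E°cell = −0.42 − (−0.75) = +0.33 V; balancing electrons gives n = 2.
ΔG° = −nFE°cell = −(2)(96500)(+0.33) J/mol = −63.7 kJ/mol.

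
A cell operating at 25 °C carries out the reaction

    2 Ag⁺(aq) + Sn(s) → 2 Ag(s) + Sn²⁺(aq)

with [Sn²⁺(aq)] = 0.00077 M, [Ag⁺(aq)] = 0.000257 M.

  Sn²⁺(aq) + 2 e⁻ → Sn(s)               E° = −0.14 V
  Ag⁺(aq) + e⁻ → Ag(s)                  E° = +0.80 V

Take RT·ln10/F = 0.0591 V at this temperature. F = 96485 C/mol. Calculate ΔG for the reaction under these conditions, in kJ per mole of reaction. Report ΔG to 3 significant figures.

−158 kJ/mol

E°cell = +0.80 − (−0.14) = +0.94 V; the balanced reaction transfers n = 2 electrons.
Here Q = [Sn²⁺(aq)] / [Ag⁺(aq)]^2 = 1.17×10^4 (log Q = 4.067), giving E = +0.94 − (0.0591/2)·(4.067) = +0.8198 V.
Then ΔG = −nFE = −2 × 96485 × +0.8198 J/mol = −158 kJ/mol.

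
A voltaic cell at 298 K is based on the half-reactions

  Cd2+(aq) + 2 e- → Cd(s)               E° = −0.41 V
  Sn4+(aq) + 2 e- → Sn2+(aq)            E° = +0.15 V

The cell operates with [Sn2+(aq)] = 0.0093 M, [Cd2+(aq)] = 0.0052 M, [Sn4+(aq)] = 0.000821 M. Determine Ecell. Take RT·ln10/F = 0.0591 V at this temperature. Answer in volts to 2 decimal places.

+0.60 V

The Sn⁴⁺/Sn²⁺ couple has the more positive E°, so it is the cathode; Cd²⁺/Cd is the anode.
E°cell = +0.15 − (−0.41) = +0.56 V, with n = 2 electrons transferred.
For the overall reaction Sn4+(aq) + Cd(s) → Sn2+(aq) + Cd2+(aq), Q = ([Sn2+(aq)]·[Cd2+(aq)]) / [Sn4+(aq)] = 0.0589, giving log Q = −1.230.
Applying E = E° − (RT ln10/nF)·log Q gives +0.56 − (0.0591/2)(−1.230) = +0.60 V.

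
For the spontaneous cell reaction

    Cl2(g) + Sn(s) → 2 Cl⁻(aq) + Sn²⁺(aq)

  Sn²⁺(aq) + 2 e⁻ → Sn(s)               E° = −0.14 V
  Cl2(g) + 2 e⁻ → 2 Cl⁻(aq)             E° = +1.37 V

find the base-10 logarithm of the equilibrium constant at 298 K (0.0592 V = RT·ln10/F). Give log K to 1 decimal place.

log K = 51.0

The Cl₂/Cl⁻ couple is reduced (cathode); E°cell = +1.37 − (−0.14) = +1.51 V with n = 2.
At equilibrium E = 0, so log K = nE°cell / 0.0592 = (2)(+1.51) / 0.0592 = 51.0.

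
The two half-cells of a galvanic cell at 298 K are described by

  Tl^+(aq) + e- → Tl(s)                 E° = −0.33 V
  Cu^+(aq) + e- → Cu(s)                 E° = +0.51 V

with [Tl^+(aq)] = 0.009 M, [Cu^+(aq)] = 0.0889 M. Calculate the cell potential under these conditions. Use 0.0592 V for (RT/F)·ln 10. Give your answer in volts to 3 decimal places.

+0.899 V

The Cu⁺/Cu couple has the more positive E°, so it is the cathode; Tl⁺/Tl is the anode.
The standard potential is +0.51 − (−0.33) = +0.84 V and the balanced reaction transfers n = 1 electron.
For the overall reaction Cu^+(aq) + Tl(s) → Cu(s) + Tl^+(aq), Q = [Tl^+(aq)] / [Cu^+(aq)] = 0.101, giving log Q = −0.995.
Applying E = E° − (RT ln10/nF)·log Q gives +0.84 − (0.0592/1)(−0.995) = +0.899 V.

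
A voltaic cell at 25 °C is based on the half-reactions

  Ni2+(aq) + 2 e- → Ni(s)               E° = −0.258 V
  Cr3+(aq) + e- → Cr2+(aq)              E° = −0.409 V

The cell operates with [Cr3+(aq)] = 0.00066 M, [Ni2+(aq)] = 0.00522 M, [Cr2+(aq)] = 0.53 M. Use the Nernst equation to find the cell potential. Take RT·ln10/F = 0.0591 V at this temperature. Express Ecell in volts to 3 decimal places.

+0.255 V

Ni²⁺/Ni is reduced (cathode, E° = −0.258 V) and Cr³⁺/Cr²⁺ is oxidized (anode).
E°cell = −0.258 − (−0.409) = +0.151 V, with n = 2 electrons transferred.
Balancing gives Ni2+(aq) + 2 Cr2+(aq) → Ni(s) + 2 Cr3+(aq); hence Q = [Cr3+(aq)]^2 / ([Ni2+(aq)]·[Cr2+(aq)]^2) = 0.000297 (log Q = −3.527).
Applying E = E° − (RT ln10/nF)·log Q gives +0.151 − (0.0591/2)(−3.527) = +0.255 V.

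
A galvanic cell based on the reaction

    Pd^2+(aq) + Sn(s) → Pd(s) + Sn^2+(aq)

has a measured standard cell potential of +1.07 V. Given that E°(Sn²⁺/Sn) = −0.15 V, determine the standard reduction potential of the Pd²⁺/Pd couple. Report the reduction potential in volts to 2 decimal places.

In the reaction as written the Pd²⁺/Pd couple is reduced (cathode) and Sn²⁺/Sn is oxidized (anode), so E°cell = E°(Pd²⁺/Pd) − E°(Sn²⁺/Sn).
E°(Pd²⁺/Pd) = E°cell + E°(anode) = +1.07 + (−0.15) = +0.92 V.

+0.92 V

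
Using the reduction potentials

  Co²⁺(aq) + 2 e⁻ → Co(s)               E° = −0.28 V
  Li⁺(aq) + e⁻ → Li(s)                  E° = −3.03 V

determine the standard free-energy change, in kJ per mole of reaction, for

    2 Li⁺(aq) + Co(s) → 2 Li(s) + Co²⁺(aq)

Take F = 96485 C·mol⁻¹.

In the reaction as written Li⁺(aq) is reduced, so the Li⁺/Li couple is the cathode and Co²⁺/Co is the anode.
E°cell = −3.03 − (−0.28) = −2.75 V; balancing electrons gives n = 2.
ΔG° = −nFE°cell = −(2)(96485)(−2.75) J/mol = +531 kJ/mol.

+531 kJ/mol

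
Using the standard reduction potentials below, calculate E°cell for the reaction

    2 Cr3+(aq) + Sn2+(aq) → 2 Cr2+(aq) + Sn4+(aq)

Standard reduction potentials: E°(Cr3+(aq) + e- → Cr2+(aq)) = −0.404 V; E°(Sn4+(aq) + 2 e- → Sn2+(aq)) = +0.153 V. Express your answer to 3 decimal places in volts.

−0.557 V

Cr3+(aq) gains electrons, so the Cr³⁺/Cr²⁺ couple is the cathode; the Sn⁴⁺/Sn²⁺ couple is the anode.
E°cell = E°(cathode) − E°(anode) = −0.404 − (+0.153) = −0.557 V.
The negative E°cell means the reaction is non-spontaneous in the direction written.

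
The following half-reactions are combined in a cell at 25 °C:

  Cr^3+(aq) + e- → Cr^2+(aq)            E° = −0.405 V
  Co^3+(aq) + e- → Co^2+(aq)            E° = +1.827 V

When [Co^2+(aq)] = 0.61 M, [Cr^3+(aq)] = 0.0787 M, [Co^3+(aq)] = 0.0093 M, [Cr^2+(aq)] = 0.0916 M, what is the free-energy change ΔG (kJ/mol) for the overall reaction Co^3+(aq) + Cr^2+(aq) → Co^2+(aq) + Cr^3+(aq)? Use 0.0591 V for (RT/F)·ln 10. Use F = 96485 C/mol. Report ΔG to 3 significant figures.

The standard cell potential is +1.827 − (−0.405) = +2.232 V, with n = 1 electron in the balanced equation.
The reaction quotient is ([Co^2+(aq)]·[Cr^3+(aq)]) / ([Co^3+(aq)]·[Cr^2+(aq)]) = 56.4; by Nernst, E = +2.232 − (0.0591/1)(1.751) = +2.1285 V.
Finally ΔG = −nFE = −(1)(96485 C/mol)(+2.1285 V) = −205 kJ/mol.

−205 kJ/mol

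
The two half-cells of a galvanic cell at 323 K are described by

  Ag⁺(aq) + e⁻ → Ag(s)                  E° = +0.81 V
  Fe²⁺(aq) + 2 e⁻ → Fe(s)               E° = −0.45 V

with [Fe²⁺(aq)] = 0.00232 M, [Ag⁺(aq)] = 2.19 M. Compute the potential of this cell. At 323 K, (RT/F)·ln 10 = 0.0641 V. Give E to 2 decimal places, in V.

The Ag⁺/Ag couple has the more positive E°, so it is the cathode; Fe²⁺/Fe is the anode.
E°cell = E°cat − E°an = +0.81 − (−0.45) = +1.26 V; n = 2.
The balanced reaction is 2 Ag⁺(aq) + Fe(s) → 2 Ag(s) + Fe²⁺(aq), so Q = [Fe²⁺(aq)] / [Ag⁺(aq)]^2 = 0.000484 and log Q = −3.315.
E = E° − (0.0641/n)·log Q = +1.26 − (0.0641/2)(−3.315) = +1.37 V.

+1.37 V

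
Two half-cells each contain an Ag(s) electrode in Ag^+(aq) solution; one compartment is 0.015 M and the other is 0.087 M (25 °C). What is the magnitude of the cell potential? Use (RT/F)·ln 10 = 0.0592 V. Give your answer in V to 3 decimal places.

For a concentration cell E°cell = 0, since both electrodes use the same couple.
The compartment with the higher Ag^+(aq) concentration (0.087 M) acts as the cathode; ions are reduced there and produced at the dilute (0.015 M) anode.
With n = 1, Ecell = −(0.0592/1)·log([dilute]/[conc]) = −(0.0592/1)·log(0.015/0.087) = +0.045 V.

0.045 V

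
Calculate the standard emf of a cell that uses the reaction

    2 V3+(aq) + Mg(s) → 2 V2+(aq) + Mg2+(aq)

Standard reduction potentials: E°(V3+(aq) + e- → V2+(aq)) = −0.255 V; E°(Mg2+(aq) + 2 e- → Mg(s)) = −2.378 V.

In the reaction as written, V3+(aq) is reduced (cathode) and Mg2+(aq) is produced by oxidation at the anode.
E°cell = E°(cathode) − E°(anode) = −0.255 − (−2.378) = +2.123 V.

+2.123 V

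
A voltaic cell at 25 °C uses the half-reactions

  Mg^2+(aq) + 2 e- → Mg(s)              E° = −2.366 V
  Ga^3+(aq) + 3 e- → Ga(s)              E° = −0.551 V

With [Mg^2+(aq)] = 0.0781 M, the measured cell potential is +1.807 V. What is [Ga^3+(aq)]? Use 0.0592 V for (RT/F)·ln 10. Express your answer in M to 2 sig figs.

0.0086 M

Ga³⁺/Ga is the cathode (higher E°); E°cell = −0.551 − (−2.366) = +1.815 V with n = 6.
Rearranging E = E° − (0.0592/n)·log Q gives log Q = 6(+1.815 − (+1.807))/0.0592 = 0.811.
Balancing electrons gives 2 Ga^3+(aq) + 3 Mg(s) → 2 Ga(s) + 3 Mg^2+(aq); thus Q = [Mg^2+(aq)]^3 / [Ga^3+(aq)]^2.
Isolating [Ga^3+(aq)] in Q = 10^{0.811} yields log [Ga^3+(aq)] = −2.067, i.e. 0.0086 M.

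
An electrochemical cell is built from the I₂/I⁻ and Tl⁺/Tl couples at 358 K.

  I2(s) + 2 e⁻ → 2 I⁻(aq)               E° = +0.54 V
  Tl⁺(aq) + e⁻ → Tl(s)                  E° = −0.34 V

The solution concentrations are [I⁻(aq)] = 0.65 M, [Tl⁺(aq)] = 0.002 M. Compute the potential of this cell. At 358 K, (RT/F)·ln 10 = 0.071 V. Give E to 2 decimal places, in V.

The I₂/I⁻ couple has the more positive E°, so it is the cathode; Tl⁺/Tl is the anode.
The standard potential is +0.54 − (−0.34) = +0.88 V and the balanced reaction transfers n = 2 electrons.
The balanced reaction is I2(s) + 2 Tl(s) → 2 I⁻(aq) + 2 Tl⁺(aq), so Q = [I⁻(aq)]^2·[Tl⁺(aq)]^2 = 1.69×10^−6 and log Q = −5.772.
E = E° − (0.071/n)·log Q = +0.88 − (0.071/2)(−5.772) = +1.08 V.

+1.08 V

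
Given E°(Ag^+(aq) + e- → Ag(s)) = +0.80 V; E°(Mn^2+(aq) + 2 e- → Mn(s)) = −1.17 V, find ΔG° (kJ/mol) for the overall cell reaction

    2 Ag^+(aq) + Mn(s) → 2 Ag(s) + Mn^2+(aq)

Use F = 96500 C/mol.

−380 kJ/mol

In the reaction as written Ag^+(aq) is reduced, so the Ag⁺/Ag couple is the cathode and Mn²⁺/Mn is the anode.
E°cell = +0.80 − (−1.17) = +1.97 V; balancing electrons gives n = 2.
ΔG° = −nFE°cell = −(2)(96500)(+1.97) J/mol = −380 kJ/mol.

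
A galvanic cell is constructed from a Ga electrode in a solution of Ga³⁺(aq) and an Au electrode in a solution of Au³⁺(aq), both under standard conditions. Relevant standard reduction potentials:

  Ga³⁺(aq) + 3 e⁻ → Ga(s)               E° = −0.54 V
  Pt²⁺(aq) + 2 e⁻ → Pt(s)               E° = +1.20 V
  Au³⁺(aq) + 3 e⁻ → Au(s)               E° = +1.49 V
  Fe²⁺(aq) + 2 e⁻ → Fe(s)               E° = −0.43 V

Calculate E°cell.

+2.03 V

The Au³⁺/Au couple has the higher E°, so Au ion is reduced (cathode) and Ga is oxidized (anode).
E°cell = E°(cathode) − E°(anode) = +1.49 − (−0.54) = +2.03 V.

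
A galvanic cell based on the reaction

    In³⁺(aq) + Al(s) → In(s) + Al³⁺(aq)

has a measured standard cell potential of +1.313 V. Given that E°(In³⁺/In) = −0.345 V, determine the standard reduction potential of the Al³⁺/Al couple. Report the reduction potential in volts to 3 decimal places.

−1.658 V

In the reaction as written the In³⁺/In couple is reduced (cathode) and Al³⁺/Al is oxidized (anode), so E°cell = E°(In³⁺/In) − E°(Al³⁺/Al).
E°(Al³⁺/Al) = E°(cathode) − E°cell = −0.345 − (+1.313) = −1.658 V.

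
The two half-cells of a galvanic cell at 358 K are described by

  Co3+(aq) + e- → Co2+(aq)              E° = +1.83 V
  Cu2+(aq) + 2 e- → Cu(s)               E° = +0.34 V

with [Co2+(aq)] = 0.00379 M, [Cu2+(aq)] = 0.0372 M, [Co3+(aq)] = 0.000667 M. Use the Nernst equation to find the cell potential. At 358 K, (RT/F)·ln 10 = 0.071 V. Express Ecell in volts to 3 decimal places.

Since E°(Co³⁺/Co²⁺) > E°(Cu²⁺/Cu), Co³⁺/Co²⁺ serves as the cathode.
The standard potential is +1.83 − (+0.34) = +1.49 V and the balanced reaction transfers n = 2 electrons.
Balancing gives 2 Co3+(aq) + Cu(s) → 2 Co2+(aq) + Cu2+(aq); hence Q = ([Co2+(aq)]^2·[Cu2+(aq)]) / [Co3+(aq)]^2 = 1.2 (log Q = 0.080).
By the Nernst equation, E = +1.49 − (0.071/2)·(0.080) = +1.487 V.

+1.487 V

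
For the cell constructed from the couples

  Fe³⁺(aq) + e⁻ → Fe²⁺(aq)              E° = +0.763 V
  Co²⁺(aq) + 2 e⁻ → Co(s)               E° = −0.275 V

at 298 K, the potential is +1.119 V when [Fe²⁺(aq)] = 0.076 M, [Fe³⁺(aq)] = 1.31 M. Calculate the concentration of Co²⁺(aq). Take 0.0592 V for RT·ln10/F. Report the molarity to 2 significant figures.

0.55 M

The Fe³⁺/Fe²⁺ couple has the larger reduction potential, so it is the cathode: E°cell = +0.763 − (−0.275) = +1.038 V and n = 2.
Rearranging E = E° − (0.0592/n)·log Q gives log Q = 2(+1.038 − (+1.119))/0.0592 = −2.736.
The balanced reaction is 2 Fe³⁺(aq) + Co(s) → 2 Fe²⁺(aq) + Co²⁺(aq), so Q = ([Fe²⁺(aq)]^2·[Co²⁺(aq)]) / [Fe³⁺(aq)]^2.
Substituting the known concentrations and solving, log [Co²⁺(aq)] = −0.263 and [Co²⁺(aq)] = 0.55 M.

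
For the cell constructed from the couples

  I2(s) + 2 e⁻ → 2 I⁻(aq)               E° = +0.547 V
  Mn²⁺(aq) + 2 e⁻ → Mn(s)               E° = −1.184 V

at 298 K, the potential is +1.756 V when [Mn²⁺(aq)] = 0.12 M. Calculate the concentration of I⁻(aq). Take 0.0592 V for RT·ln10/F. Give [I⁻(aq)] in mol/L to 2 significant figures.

The I₂/I⁻ couple has the larger reduction potential, so it is the cathode: E°cell = +0.547 − (−1.184) = +1.731 V and n = 2.
Rearranging E = E° − (0.0592/n)·log Q gives log Q = 2(+1.731 − (+1.756))/0.0592 = −0.845.
The balanced reaction is I2(s) + Mn(s) → 2 I⁻(aq) + Mn²⁺(aq), so Q = [I⁻(aq)]^2·[Mn²⁺(aq)].
Substituting the known concentrations and solving, log [I⁻(aq)] = 0.038 and [I⁻(aq)] = 1.1 M.

1.1 M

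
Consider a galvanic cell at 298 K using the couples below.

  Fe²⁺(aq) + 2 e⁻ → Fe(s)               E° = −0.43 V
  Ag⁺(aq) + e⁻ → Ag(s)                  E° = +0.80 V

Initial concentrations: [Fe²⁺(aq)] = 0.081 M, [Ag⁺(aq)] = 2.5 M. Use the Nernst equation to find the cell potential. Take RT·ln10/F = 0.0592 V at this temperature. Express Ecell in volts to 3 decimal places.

The Ag⁺/Ag couple has the more positive E°, so it is the cathode; Fe²⁺/Fe is the anode.
E°cell = E°cat − E°an = +0.80 − (−0.43) = +1.23 V; n = 2.
For the overall reaction 2 Ag⁺(aq) + Fe(s) → 2 Ag(s) + Fe²⁺(aq), Q = [Fe²⁺(aq)] / [Ag⁺(aq)]^2 = 0.013, giving log Q = −1.887.
Applying E = E° − (RT ln10/nF)·log Q gives +1.23 − (0.0592/2)(−1.887) = +1.286 V.

+1.286 V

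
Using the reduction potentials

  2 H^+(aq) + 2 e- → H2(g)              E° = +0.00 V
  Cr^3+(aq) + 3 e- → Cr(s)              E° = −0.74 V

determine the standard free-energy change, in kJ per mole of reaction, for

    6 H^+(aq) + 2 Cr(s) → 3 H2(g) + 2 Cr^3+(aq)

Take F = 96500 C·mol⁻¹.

In the reaction as written H^+(aq) is reduced, so the 2H⁺/H₂ couple is the cathode and Cr³⁺/Cr is the anode.
E°cell = +0.00 − (−0.74) = +0.74 V; balancing electrons gives n = 6.
ΔG° = −nFE°cell = −(6)(96500)(+0.74) J/mol = −428 kJ/mol.

−428 kJ/mol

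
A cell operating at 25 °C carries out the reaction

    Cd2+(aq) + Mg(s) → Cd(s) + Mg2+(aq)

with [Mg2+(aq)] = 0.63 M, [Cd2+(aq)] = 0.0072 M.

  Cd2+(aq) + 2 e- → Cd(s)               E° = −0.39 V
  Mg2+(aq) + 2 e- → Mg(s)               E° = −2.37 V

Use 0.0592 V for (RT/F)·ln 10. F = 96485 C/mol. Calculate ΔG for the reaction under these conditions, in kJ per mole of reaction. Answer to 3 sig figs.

−371 kJ/mol

The standard cell potential is −0.39 − (−2.37) = +1.98 V, with n = 2 electrons in the balanced equation.
Here Q = [Mg2+(aq)] / [Cd2+(aq)] = 87.5 (log Q = 1.942), giving E = +1.98 − (0.0592/2)·(1.942) = +1.9225 V.
ΔG = −nFE = −(2)(96485)(+1.9225) J/mol = −371 kJ/mol.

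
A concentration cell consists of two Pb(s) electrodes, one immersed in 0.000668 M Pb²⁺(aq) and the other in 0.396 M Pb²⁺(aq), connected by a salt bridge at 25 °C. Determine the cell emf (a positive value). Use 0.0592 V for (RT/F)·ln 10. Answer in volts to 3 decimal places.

0.082 V

For a concentration cell E°cell = 0, since both electrodes use the same couple.
The compartment with the higher Pb²⁺(aq) concentration (0.396 M) acts as the cathode; ions are reduced there and produced at the dilute (0.000668 M) anode.
With n = 2, Ecell = −(0.0592/2)·log([dilute]/[conc]) = −(0.0592/2)·log(0.000668/0.396) = +0.082 V.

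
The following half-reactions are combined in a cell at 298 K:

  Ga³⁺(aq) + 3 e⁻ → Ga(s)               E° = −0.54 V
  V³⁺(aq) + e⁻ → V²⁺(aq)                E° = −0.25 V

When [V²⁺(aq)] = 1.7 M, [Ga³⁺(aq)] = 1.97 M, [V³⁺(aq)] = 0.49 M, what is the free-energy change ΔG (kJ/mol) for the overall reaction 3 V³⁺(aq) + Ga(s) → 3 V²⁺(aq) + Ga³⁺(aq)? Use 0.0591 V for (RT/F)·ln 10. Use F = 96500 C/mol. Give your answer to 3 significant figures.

−73.0 kJ/mol

With V³⁺/V²⁺ reduced at the cathode, E°cell = −0.25 − (−0.54) = +0.29 V and n = 3.
Here Q = ([V²⁺(aq)]^3·[Ga³⁺(aq)]) / [V³⁺(aq)]^3 = 82.3 (log Q = 1.915), giving E = +0.29 − (0.0591/3)·(1.915) = +0.2523 V.
Finally ΔG = −nFE = −(3)(96500 C/mol)(+0.2523 V) = −73.0 kJ/mol.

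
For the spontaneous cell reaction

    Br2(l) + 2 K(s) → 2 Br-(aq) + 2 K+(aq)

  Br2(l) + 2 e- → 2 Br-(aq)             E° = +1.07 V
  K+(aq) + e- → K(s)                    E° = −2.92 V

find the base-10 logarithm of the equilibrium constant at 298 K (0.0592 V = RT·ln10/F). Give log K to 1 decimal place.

log K = 134.8

The Br₂/Br⁻ couple is reduced (cathode); E°cell = +1.07 − (−2.92) = +3.99 V with n = 2.
At equilibrium E = 0, so log K = nE°cell / 0.0592 = (2)(+3.99) / 0.0592 = 134.8.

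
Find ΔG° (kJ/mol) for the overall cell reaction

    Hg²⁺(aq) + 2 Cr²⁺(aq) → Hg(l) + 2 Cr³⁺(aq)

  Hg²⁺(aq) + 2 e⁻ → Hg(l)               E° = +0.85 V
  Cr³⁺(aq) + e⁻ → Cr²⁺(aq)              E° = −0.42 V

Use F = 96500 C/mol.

−245 kJ/mol

In the reaction as written Hg²⁺(aq) is reduced, so the Hg²⁺/Hg couple is the cathode and Cr³⁺/Cr²⁺ is the anode.
E°cell = +0.85 − (−0.42) = +1.27 V; balancing electrons gives n = 2.
ΔG° = −nFE°cell = −(2)(96500)(+1.27) J/mol = −245 kJ/mol.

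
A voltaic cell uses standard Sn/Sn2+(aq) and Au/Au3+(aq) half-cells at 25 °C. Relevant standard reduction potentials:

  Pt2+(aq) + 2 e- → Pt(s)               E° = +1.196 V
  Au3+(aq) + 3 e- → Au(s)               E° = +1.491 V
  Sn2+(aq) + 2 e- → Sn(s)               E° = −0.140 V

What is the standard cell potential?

Of the two couples in this cell, the one with the more positive reduction potential is reduced at the cathode: here that is Au³⁺/Au (+1.491 V); Sn²⁺/Sn (−0.140 V) is the anode.
E°cell = E°(cathode) − E°(anode) = +1.491 − (−0.140) = +1.631 V.

+1.631 V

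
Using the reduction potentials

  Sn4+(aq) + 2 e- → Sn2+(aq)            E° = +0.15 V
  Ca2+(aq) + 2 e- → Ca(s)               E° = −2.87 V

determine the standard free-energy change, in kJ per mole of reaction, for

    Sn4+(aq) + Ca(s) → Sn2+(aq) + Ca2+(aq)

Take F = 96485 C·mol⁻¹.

−583 kJ/mol

In the reaction as written Sn4+(aq) is reduced, so the Sn⁴⁺/Sn²⁺ couple is the cathode and Ca²⁺/Ca is the anode.
E°cell = +0.15 − (−2.87) = +3.02 V; balancing electrons gives n = 2.
ΔG° = −nFE°cell = −(2)(96485)(+3.02) J/mol = −583 kJ/mol.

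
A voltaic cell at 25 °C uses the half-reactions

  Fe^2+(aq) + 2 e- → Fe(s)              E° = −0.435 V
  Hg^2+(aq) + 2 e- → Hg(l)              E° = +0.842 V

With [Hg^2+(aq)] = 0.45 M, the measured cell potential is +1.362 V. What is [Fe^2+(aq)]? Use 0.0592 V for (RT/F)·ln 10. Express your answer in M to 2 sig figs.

0.00060 M

The Hg²⁺/Hg couple has the larger reduction potential, so it is the cathode: E°cell = +0.842 − (−0.435) = +1.277 V and n = 2.
Rearranging E = E° − (0.0592/n)·log Q gives log Q = 2(+1.277 − (+1.362))/0.0592 = −2.872.
Balancing electrons gives Hg^2+(aq) + Fe(s) → Hg(l) + Fe^2+(aq); thus Q = [Fe^2+(aq)] / [Hg^2+(aq)].
Isolating [Fe^2+(aq)] in Q = 10^{−2.872} yields log [Fe^2+(aq)] = −3.219, i.e. 0.00060 M.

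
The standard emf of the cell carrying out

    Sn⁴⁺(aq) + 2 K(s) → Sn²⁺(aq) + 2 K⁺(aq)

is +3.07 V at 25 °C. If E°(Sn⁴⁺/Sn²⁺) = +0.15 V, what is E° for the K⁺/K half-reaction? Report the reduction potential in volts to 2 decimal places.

−2.92 V

In the reaction as written the Sn⁴⁺/Sn²⁺ couple is reduced (cathode) and K⁺/K is oxidized (anode), so E°cell = E°(Sn⁴⁺/Sn²⁺) − E°(K⁺/K).
E°(K⁺/K) = E°(cathode) − E°cell = +0.15 − (+3.07) = −2.92 V.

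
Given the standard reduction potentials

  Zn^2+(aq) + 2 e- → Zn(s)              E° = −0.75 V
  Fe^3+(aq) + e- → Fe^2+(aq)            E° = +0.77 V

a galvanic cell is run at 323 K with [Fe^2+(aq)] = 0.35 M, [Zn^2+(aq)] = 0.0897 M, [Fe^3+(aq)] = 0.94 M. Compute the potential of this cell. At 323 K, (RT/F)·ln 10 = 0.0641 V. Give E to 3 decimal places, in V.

Fe³⁺/Fe²⁺ is reduced (cathode, E° = +0.77 V) and Zn²⁺/Zn is oxidized (anode).
E°cell = E°cat − E°an = +0.77 − (−0.75) = +1.52 V; n = 2.
The balanced reaction is 2 Fe^3+(aq) + Zn(s) → 2 Fe^2+(aq) + Zn^2+(aq), so Q = ([Fe^2+(aq)]^2·[Zn^2+(aq)]) / [Fe^3+(aq)]^2 = 0.0124 and log Q = −1.905.
Applying E = E° − (RT ln10/nF)·log Q gives +1.52 − (0.0641/2)(−1.905) = +1.581 V.

+1.581 V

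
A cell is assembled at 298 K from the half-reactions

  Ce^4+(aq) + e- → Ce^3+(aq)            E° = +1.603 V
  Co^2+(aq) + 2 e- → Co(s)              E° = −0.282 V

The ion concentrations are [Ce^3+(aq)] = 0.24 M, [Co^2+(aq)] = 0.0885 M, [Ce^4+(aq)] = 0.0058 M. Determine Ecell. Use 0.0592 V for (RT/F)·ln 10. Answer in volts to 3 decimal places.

+1.820 V

Ce⁴⁺/Ce³⁺ is reduced (cathode, E° = +1.603 V) and Co²⁺/Co is oxidized (anode).
E°cell = +1.603 − (−0.282) = +1.885 V, with n = 2 electrons transferred.
For the overall reaction 2 Ce^4+(aq) + Co(s) → 2 Ce^3+(aq) + Co^2+(aq), Q = ([Ce^3+(aq)]^2·[Co^2+(aq)]) / [Ce^4+(aq)]^2 = 152, giving log Q = 2.181.
By the Nernst equation, E = +1.885 − (0.0592/2)·(2.181) = +1.820 V.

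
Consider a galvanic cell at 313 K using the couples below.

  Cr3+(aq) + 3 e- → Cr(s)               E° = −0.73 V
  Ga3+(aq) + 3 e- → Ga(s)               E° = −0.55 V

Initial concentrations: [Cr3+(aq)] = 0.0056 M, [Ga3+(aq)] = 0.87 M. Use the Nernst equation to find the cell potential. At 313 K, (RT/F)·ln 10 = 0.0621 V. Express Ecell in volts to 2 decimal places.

+0.23 V

Since E°(Ga³⁺/Ga) > E°(Cr³⁺/Cr), Ga³⁺/Ga serves as the cathode.
The standard potential is −0.55 − (−0.73) = +0.18 V and the balanced reaction transfers n = 3 electrons.
Balancing gives Ga3+(aq) + Cr(s) → Ga(s) + Cr3+(aq); hence Q = [Cr3+(aq)] / [Ga3+(aq)] = 0.00644 (log Q = −2.191).
By the Nernst equation, E = +0.18 − (0.0621/3)·(−2.191) = +0.23 V.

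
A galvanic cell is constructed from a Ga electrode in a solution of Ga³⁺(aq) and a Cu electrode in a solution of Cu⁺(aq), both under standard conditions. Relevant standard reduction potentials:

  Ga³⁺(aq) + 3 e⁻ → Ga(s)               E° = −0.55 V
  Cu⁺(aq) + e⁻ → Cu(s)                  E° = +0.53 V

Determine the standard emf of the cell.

+1.08 V

The Cu⁺/Cu couple has the higher E°, so Cu ion is reduced (cathode) and Ga is oxidized (anode).
E°cell = E°(cathode) − E°(anode) = +0.53 − (−0.55) = +1.08 V.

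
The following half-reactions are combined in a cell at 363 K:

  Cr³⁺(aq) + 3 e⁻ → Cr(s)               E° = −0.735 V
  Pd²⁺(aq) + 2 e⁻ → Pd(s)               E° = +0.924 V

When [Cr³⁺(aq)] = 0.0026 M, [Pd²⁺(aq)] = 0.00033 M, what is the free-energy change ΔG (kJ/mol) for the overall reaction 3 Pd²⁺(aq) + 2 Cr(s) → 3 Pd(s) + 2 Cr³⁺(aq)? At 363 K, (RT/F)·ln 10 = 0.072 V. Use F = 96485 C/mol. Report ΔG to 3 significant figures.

With Pd²⁺/Pd reduced at the cathode, E°cell = +0.924 − (−0.735) = +1.659 V and n = 6.
Here Q = [Cr³⁺(aq)]^2 / [Pd²⁺(aq)]^3 = 1.88×10^5 (log Q = 5.274), giving E = +1.659 − (0.072/6)·(5.274) = +1.5957 V.
Then ΔG = −nFE = −6 × 96485 × +1.5957 J/mol = −924 kJ/mol.

−924 kJ/mol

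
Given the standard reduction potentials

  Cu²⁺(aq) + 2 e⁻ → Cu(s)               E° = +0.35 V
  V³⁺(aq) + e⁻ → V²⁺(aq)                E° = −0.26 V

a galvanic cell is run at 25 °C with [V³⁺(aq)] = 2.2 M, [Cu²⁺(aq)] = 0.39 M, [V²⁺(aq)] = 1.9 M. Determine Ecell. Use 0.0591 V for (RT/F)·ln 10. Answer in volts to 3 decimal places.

Cu²⁺/Cu is reduced (cathode, E° = +0.35 V) and V³⁺/V²⁺ is oxidized (anode).
E°cell = E°cat − E°an = +0.35 − (−0.26) = +0.61 V; n = 2.
For the overall reaction Cu²⁺(aq) + 2 V²⁺(aq) → Cu(s) + 2 V³⁺(aq), Q = [V³⁺(aq)]^2 / ([Cu²⁺(aq)]·[V²⁺(aq)]^2) = 3.44, giving log Q = 0.536.
By the Nernst equation, E = +0.61 − (0.0591/2)·(0.536) = +0.594 V.

+0.594 V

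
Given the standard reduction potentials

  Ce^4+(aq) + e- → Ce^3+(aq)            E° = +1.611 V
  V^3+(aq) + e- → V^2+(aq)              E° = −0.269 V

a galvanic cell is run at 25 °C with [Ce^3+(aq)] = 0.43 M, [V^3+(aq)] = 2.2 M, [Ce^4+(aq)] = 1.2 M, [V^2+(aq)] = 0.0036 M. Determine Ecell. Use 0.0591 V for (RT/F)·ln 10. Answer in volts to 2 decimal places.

+1.74 V

Ce⁴⁺/Ce³⁺ is reduced (cathode, E° = +1.611 V) and V³⁺/V²⁺ is oxidized (anode).
E°cell = +1.611 − (−0.269) = +1.880 V, with n = 1 electron transferred.
Balancing gives Ce^4+(aq) + V^2+(aq) → Ce^3+(aq) + V^3+(aq); hence Q = ([Ce^3+(aq)]·[V^3+(aq)]) / ([Ce^4+(aq)]·[V^2+(aq)]) = 219 (log Q = 2.340).
By the Nernst equation, E = +1.880 − (0.0591/1)·(2.340) = +1.74 V.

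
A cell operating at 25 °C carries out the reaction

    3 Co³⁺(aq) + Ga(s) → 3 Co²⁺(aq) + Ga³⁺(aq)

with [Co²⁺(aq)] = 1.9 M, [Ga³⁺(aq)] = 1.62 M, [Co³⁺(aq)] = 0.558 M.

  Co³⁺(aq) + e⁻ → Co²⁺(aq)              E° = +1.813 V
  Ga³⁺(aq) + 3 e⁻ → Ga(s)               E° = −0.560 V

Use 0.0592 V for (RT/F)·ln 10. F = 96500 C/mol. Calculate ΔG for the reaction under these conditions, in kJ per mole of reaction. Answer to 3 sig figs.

−677 kJ/mol

With Co³⁺/Co²⁺ reduced at the cathode, E°cell = +1.813 − (−0.560) = +2.373 V and n = 3.
Q = ([Co²⁺(aq)]^3·[Ga³⁺(aq)]) / [Co³⁺(aq)]^3 = 64, so log Q = 1.806 and E = +2.373 − (0.0592/3)(1.806) = +2.3374 V.
Then ΔG = −nFE = −3 × 96500 × +2.3374 J/mol = −677 kJ/mol.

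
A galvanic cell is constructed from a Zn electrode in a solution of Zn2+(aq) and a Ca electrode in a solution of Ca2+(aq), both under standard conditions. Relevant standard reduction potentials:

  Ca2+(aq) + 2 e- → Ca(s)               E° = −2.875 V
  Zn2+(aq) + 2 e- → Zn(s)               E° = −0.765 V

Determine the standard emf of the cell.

Of the two couples in this cell, the one with the more positive reduction potential is reduced at the cathode: here that is Zn²⁺/Zn (−0.765 V); Ca²⁺/Ca (−2.875 V) is the anode.
E°cell = E°(cathode) − E°(anode) = −0.765 − (−2.875) = +2.110 V.

+2.110 V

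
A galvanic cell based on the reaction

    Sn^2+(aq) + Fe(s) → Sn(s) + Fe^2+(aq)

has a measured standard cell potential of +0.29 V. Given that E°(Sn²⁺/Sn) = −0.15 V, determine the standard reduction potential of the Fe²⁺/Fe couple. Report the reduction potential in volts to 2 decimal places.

In the reaction as written the Sn²⁺/Sn couple is reduced (cathode) and Fe²⁺/Fe is oxidized (anode), so E°cell = E°(Sn²⁺/Sn) − E°(Fe²⁺/Fe).
E°(Fe²⁺/Fe) = E°(cathode) − E°cell = −0.15 − (+0.29) = −0.44 V.

−0.44 V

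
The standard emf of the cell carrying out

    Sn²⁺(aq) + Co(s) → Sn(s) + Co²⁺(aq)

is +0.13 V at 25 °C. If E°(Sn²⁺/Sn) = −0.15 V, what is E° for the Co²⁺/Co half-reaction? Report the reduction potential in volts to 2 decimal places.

In the reaction as written the Sn²⁺/Sn couple is reduced (cathode) and Co²⁺/Co is oxidized (anode), so E°cell = E°(Sn²⁺/Sn) − E°(Co²⁺/Co).
E°(Co²⁺/Co) = E°(cathode) − E°cell = −0.15 − (+0.13) = −0.28 V.

−0.28 V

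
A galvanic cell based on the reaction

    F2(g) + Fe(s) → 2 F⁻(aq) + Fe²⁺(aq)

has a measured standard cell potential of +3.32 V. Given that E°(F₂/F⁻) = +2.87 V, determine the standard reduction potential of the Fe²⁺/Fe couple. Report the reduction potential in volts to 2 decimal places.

−0.45 V

In the reaction as written the F₂/F⁻ couple is reduced (cathode) and Fe²⁺/Fe is oxidized (anode), so E°cell = E°(F₂/F⁻) − E°(Fe²⁺/Fe).
E°(Fe²⁺/Fe) = E°(cathode) − E°cell = +2.87 − (+3.32) = −0.45 V.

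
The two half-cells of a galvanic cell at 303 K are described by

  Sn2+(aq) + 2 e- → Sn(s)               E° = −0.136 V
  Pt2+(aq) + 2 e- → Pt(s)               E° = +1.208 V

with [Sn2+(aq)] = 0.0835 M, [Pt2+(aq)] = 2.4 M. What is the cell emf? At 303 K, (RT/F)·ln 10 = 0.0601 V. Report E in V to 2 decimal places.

Since E°(Pt²⁺/Pt) > E°(Sn²⁺/Sn), Pt²⁺/Pt serves as the cathode.
The standard potential is +1.208 − (−0.136) = +1.344 V and the balanced reaction transfers n = 2 electrons.
The balanced reaction is Pt2+(aq) + Sn(s) → Pt(s) + Sn2+(aq), so Q = [Sn2+(aq)] / [Pt2+(aq)] = 0.0348 and log Q = −1.459.
E = E° − (0.0601/n)·log Q = +1.344 − (0.0601/2)(−1.459) = +1.39 V.

+1.39 V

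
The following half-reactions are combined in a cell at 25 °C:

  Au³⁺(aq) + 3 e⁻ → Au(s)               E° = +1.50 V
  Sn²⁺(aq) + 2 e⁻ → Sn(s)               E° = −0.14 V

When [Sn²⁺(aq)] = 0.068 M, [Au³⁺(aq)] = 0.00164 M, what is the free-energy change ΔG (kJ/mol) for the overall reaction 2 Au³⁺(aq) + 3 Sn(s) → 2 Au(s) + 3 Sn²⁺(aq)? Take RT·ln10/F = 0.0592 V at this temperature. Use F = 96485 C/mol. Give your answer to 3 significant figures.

−938 kJ/mol

With Au³⁺/Au reduced at the cathode, E°cell = +1.50 − (−0.14) = +1.64 V and n = 6.
The reaction quotient is [Sn²⁺(aq)]^3 / [Au³⁺(aq)]^2 = 117; by Nernst, E = +1.64 − (0.0592/6)(2.068) = +1.6196 V.
ΔG = −nFE = −(6)(96485)(+1.6196) J/mol = −938 kJ/mol.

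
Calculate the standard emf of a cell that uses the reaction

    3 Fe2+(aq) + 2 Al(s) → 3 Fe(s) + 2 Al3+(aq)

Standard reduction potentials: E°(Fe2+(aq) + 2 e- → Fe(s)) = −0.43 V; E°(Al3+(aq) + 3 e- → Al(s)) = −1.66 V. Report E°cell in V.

+1.23 V

Fe2+(aq) gains electrons, so the Fe²⁺/Fe couple is the cathode; the Al³⁺/Al couple is the anode.
E°cell = E°(cathode) − E°(anode) = −0.43 − (−1.66) = +1.23 V.
The positive value indicates the reaction is spontaneous as written.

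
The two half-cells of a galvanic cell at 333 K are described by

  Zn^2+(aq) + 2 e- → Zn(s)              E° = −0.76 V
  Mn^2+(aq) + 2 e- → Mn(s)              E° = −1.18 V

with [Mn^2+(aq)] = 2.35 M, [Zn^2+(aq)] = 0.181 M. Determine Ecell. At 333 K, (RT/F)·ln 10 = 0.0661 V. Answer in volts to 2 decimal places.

+0.38 V

Zn²⁺/Zn is reduced (cathode, E° = −0.76 V) and Mn²⁺/Mn is oxidized (anode).
E°cell = E°cat − E°an = −0.76 − (−1.18) = +0.42 V; n = 2.
Balancing gives Zn^2+(aq) + Mn(s) → Zn(s) + Mn^2+(aq); hence Q = [Mn^2+(aq)] / [Zn^2+(aq)] = 13 (log Q = 1.113).
By the Nernst equation, E = +0.42 − (0.0661/2)·(1.113) = +0.38 V.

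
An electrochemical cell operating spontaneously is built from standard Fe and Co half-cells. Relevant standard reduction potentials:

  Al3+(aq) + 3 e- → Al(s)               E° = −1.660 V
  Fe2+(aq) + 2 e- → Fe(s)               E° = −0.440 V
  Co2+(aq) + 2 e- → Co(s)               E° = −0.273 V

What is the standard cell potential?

Of the two couples in this cell, the one with the more positive reduction potential is reduced at the cathode: here that is Co²⁺/Co (−0.273 V); Fe²⁺/Fe (−0.440 V) is the anode.
E°cell = E°(cathode) − E°(anode) = −0.273 − (−0.440) = +0.167 V.

+0.167 V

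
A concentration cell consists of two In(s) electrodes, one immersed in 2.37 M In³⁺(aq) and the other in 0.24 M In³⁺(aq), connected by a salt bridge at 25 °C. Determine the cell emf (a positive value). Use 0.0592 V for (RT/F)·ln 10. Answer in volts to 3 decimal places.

0.020 V

For a concentration cell E°cell = 0, since both electrodes use the same couple.
The compartment with the higher In³⁺(aq) concentration (2.37 M) acts as the cathode; ions are reduced there and produced at the dilute (0.24 M) anode.
With n = 3, Ecell = −(0.0592/3)·log([dilute]/[conc]) = −(0.0592/3)·log(0.24/2.37) = +0.020 V.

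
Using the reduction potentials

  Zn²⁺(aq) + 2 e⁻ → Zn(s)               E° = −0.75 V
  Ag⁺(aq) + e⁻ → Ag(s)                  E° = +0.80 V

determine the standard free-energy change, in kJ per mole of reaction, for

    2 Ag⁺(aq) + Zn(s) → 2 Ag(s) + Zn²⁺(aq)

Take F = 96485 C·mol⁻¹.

−299 kJ/mol

In the reaction as written Ag⁺(aq) is reduced, so the Ag⁺/Ag couple is the cathode and Zn²⁺/Zn is the anode.
E°cell = +0.80 − (−0.75) = +1.55 V; balancing electrons gives n = 2.
ΔG° = −nFE°cell = −(2)(96485)(+1.55) J/mol = −299 kJ/mol.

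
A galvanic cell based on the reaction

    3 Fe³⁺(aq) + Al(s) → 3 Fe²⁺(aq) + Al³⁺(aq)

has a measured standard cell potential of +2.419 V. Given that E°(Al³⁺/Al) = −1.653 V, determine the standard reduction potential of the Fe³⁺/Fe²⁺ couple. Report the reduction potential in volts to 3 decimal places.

+0.766 V

In the reaction as written the Fe³⁺/Fe²⁺ couple is reduced (cathode) and Al³⁺/Al is oxidized (anode), so E°cell = E°(Fe³⁺/Fe²⁺) − E°(Al³⁺/Al).
E°(Fe³⁺/Fe²⁺) = E°cell + E°(anode) = +2.419 + (−1.653) = +0.766 V.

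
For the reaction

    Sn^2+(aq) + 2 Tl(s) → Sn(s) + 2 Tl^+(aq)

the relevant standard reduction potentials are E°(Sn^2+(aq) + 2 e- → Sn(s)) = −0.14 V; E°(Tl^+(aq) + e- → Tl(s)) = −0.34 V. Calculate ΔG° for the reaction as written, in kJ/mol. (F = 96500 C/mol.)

−38.6 kJ/mol

In the reaction as written Sn^2+(aq) is reduced, so the Sn²⁺/Sn couple is the cathode and Tl⁺/Tl is the anode.
E°cell = −0.14 − (−0.34) = +0.20 V; balancing electrons gives n = 2.
ΔG° = −nFE°cell = −(2)(96500)(+0.20) J/mol = −38.6 kJ/mol.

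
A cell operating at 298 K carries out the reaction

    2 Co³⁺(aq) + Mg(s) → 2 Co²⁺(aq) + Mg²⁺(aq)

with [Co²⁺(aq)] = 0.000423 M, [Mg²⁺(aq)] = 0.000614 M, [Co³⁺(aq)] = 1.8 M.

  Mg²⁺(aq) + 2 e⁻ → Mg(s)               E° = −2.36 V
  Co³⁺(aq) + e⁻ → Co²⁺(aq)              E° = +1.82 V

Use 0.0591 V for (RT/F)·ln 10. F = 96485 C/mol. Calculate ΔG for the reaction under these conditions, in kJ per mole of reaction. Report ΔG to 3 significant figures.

E°cell = +1.82 − (−2.36) = +4.18 V; the balanced reaction transfers n = 2 electrons.
Here Q = ([Co²⁺(aq)]^2·[Mg²⁺(aq)]) / [Co³⁺(aq)]^2 = 3.39×10^−11 (log Q = −10.470), giving E = +4.18 − (0.0591/2)·(−10.470) = +4.4894 V.
ΔG = −nFE = −(2)(96485)(+4.4894) J/mol = −866 kJ/mol.

−866 kJ/mol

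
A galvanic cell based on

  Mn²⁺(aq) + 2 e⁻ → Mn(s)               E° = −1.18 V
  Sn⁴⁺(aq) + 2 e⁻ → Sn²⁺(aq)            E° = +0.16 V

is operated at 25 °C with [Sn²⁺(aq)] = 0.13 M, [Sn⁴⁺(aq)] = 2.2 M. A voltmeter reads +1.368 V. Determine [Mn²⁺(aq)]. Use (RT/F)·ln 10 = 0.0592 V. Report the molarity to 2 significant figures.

1.9 M

With Sn⁴⁺/Sn²⁺ at the cathode and Mn²⁺/Mn at the anode, E°cell = +0.16 − (−1.18) = +1.34 V (n = 2).
From the Nernst equation, log Q = n(E° − E)/0.0592 = 2·(+1.34 − (+1.368))/0.0592 = −0.946.
The balanced reaction is Sn⁴⁺(aq) + Mn(s) → Sn²⁺(aq) + Mn²⁺(aq), so Q = ([Sn²⁺(aq)]·[Mn²⁺(aq)]) / [Sn⁴⁺(aq)].
Solving for the unknown gives log [Mn²⁺(aq)] = 0.282, so [Mn²⁺(aq)] ≈ 1.9 M.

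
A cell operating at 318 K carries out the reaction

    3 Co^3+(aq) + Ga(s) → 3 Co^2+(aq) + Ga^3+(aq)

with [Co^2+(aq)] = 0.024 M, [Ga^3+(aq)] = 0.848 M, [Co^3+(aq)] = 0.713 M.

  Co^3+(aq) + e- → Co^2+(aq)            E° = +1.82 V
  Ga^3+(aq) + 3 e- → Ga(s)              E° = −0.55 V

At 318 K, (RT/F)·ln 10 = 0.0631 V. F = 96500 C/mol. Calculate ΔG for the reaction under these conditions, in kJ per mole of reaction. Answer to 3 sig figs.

−713 kJ/mol

E°cell = +1.82 − (−0.55) = +2.37 V; the balanced reaction transfers n = 3 electrons.
The reaction quotient is ([Co^2+(aq)]^3·[Ga^3+(aq)]) / [Co^3+(aq)]^3 = 3.23×10^−5; by Nernst, E = +2.37 − (0.0631/3)(−4.490) = +2.4644 V.
Finally ΔG = −nFE = −(3)(96500 C/mol)(+2.4644 V) = −713 kJ/mol.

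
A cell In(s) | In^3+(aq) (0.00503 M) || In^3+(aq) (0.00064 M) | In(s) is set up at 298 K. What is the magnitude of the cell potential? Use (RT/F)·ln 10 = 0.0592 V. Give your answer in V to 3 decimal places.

For a concentration cell E°cell = 0, since both electrodes use the same couple.
The compartment with the higher In^3+(aq) concentration (0.00503 M) acts as the cathode; ions are reduced there and produced at the dilute (0.00064 M) anode.
With n = 3, Ecell = −(0.0592/3)·log([dilute]/[conc]) = −(0.0592/3)·log(0.00064/0.00503) = +0.018 V.

0.018 V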